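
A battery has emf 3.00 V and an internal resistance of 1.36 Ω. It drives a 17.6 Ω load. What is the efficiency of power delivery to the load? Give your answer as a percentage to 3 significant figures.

92.8 %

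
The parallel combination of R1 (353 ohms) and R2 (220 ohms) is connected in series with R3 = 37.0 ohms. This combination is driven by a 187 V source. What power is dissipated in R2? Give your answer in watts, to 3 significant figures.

First find R_p for the parallel pair, then treat R_p + R3 as a series loop.
R_p = (353×220)/(353+220) = 135.5 Ω
R_total = R_p + 37.0 = 135.5 + 37.0 = 172.5 Ω
I = V / R_total = 187 / 172.5 = 1.084 A
Voltage across the parallel pair: V_p = I × R_p = 1.084 × 135.5 = 146.9 V
R2 has V_p across it, so P = V_p²/R2.
P_R2 = (146.9)² / 220 = 98.09 W

98.1 W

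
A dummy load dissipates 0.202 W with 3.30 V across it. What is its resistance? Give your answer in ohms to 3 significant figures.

53.9 Ω

Inverting the appropriate power form: R = V² / P.
R = (3.30)² / 0.202 = 53.91 Ω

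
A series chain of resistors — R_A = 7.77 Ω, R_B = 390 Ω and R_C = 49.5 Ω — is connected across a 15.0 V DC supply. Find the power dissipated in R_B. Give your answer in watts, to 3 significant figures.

Since the resistors are in series they all carry the loop current I = V/R_total; the power in any one is I²R.
R_total = 7.77 + 390 + 49.5 = 447.3 Ω
I = V / R_total = 15.0 / 447.3 = 0.03354 A
P_R_B = I² × R_B = (0.03354)² × 390 = 0.4386 W

0.439 W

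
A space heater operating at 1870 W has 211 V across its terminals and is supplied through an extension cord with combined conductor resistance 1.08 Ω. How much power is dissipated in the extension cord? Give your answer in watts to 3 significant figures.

Only the current and the line resistance are needed for the I²R loss.
I = P / V = 1870 / 211 = 8.863 A through the extension cord.
P_line = I² R_line = (8.863)² × 1.08 = 84.83 W

84.8 W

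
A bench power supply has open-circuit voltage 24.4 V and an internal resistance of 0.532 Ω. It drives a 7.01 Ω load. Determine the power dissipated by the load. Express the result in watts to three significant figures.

The internal resistance and the load are in series, so the same I flows through both; get I from ε/(r+R), then I²R for the load.
I = ε / (r + R) = 24.4 / (0.532 + 7.01) = 3.235 A
P_load = I² R = (3.235)² × 7.01 = 73.37 W

73.4 W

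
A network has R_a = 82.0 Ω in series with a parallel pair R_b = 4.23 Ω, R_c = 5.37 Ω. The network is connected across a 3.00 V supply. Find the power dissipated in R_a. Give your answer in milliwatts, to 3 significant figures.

104 mW

Reduce the parallel pair to R_p first; the network is then a simple series string.
R_p = (4.23×5.37)/(4.23+5.37) = 2.366 Ω
R_total = 82.0 + 2.366 = 84.37 Ω
I = V / R_total = 3.00 / 84.37 = 0.03556 A
R_a carries the full series current, so P = I²R.
P_R_a = (0.03556)² × 82.0 = 0.1037 W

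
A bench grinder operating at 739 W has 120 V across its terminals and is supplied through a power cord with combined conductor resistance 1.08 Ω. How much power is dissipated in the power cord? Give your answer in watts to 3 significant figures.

The power cord is a series resistance carrying the load current; its dissipation is I²R_line.
I = P / V = 739 / 120 = 6.158 A through the power cord.
P_line = I² R_line = (6.158)² × 1.08 = 40.96 W

41.0 W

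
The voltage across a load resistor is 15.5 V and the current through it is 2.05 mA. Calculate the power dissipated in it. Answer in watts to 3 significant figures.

Since both terminal voltage and current are stated, P = V I gives the power in one step.
P = 15.5 V × 0.002050 A = 0.03177 W

0.0318 W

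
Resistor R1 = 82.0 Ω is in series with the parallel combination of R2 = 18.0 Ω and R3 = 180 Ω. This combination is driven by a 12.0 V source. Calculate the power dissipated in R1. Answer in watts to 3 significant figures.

1.22 W

Reduce the parallel pair to R_p first; the network is then a simple series string.
R_p = (18.0×180)/(18.0+180) = 16.36 Ω
R_total = 82.0 + 16.36 = 98.36 Ω
I = V / R_total = 12.0 / 98.36 = 0.1220 A
R1 is in the main series path, so its power is I²R1.
P_R1 = (0.1220)² × 82.0 = 1.220 W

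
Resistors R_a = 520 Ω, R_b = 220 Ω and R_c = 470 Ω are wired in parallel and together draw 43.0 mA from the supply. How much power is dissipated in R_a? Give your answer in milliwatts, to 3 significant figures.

48.1 mW

Parallel branches share V, not I — compute V via R_eq, then use V²/R for the target branch.
1/R_eq = 1/520 + 1/220 + 1/470 ⇒ R_eq = 116.3 Ω
V = I_total × R_eq = 0.04300 × 116.3 = 5.002 V
P_R_a = V² / R_a = (5.002)² / 520 = 0.04812 W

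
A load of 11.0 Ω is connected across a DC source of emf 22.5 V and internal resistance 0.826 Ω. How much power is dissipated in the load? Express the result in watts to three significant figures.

39.8 W

With r and R in series, I = ε/(r+R); the load dissipates I²R.
I = ε / (r + R) = 22.5 / (0.826 + 11.0) = 1.903 A
P_load = I² R = (1.903)² × 11.0 = 39.82 W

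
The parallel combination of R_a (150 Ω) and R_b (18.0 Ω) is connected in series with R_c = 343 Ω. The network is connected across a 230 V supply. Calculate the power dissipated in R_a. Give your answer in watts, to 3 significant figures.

First find R_p for the parallel pair, then treat R_p + R_c as a series loop.
R_p = (150×18.0)/(150+18.0) = 16.07 Ω
R_total = R_p + 343 = 16.07 + 343 = 359.1 Ω
I = V / R_total = 230 / 359.1 = 0.6405 A
Voltage across the parallel pair: V_p = I × R_p = 0.6405 × 16.07 = 10.29 V
R_a sits across V_p; its power is V_p²/R.
P_R_a = (10.29)² / 150 = 0.7065 W

0.706 W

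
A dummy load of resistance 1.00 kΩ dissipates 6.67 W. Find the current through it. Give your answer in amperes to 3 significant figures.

The two known quantities fix the third via I = √(P / R).
I = √(6.67 / 1000) = 0.08167 A

0.0817 A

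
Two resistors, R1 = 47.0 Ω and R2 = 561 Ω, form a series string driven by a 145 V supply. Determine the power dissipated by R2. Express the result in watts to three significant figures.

31.9 W

Series elements share the same current, so find I first, then use P = I²R.
R_total = 47.0 + 561 = 608.0 Ω
I = V / R_total = 145 / 608.0 = 0.2385 A
P_R2 = I² × R2 = (0.2385)² × 561 = 31.91 W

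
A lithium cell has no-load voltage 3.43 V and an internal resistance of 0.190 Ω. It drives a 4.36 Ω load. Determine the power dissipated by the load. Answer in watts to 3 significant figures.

2.48 W

With r and R in series, I = ε/(r+R); the load dissipates I²R.
I = ε / (r + R) = 3.43 / (0.190 + 4.36) = 0.7538 A
P_load = I² R = (0.7538)² × 4.36 = 2.478 W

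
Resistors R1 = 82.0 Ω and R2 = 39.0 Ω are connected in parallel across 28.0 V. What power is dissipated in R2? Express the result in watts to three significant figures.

R2 sits directly across the source, so P = V²/R with V = 28.0 V.
P_R2 = V² / R2 = (28.0)² / 39.0 Ω = 20.10 W

20.1 W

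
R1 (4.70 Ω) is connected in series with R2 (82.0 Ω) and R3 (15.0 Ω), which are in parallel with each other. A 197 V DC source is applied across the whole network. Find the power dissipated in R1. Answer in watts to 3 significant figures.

Collapse R2‖R3 to a single equivalent, reducing the network to two series elements.
R_p = (82.0×15.0)/(82.0+15.0) = 12.68 Ω
R_total = 4.70 + 12.68 = 17.38 Ω
I = V / R_total = 197 / 17.38 = 11.33 A
R1 carries the full series current, so P = I²R.
P_R1 = (11.33)² × 4.70 = 603.8 W

604 W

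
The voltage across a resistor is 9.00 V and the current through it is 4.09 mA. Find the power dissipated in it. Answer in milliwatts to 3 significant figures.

V and I are known directly — P = V I, no intermediate step needed.
P = 9.00 V × 0.004090 A = 0.03681 W

36.8 mW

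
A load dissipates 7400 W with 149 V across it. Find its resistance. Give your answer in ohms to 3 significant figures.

3.00 Ω

Inverting the appropriate power form: R = V² / P.
R = (149)² / 7400 = 3.000 Ω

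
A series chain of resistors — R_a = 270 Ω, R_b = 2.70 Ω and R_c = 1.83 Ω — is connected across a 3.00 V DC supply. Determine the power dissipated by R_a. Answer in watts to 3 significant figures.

0.0322 W

Series elements share the same current, so find I first, then use P = I²R.
R_total = 270 + 2.70 + 1.83 = 274.5 Ω
I = V / R_total = 3.00 / 274.5 = 0.01093 A
P_R_a = I² × R_a = (0.01093)² × 270 = 0.03224 W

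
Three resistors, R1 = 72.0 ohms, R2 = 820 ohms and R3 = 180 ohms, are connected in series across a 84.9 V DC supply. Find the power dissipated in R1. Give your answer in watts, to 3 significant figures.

0.452 W

Since the resistors are in series they all carry the loop current I = V/R_total; the power in any one is I²R.
R_total = 72.0 + 820 + 180 = 1072 Ω
I = V / R_total = 84.9 / 1072 = 0.07920 A
P_R1 = I² × R1 = (0.07920)² × 72.0 = 0.4516 W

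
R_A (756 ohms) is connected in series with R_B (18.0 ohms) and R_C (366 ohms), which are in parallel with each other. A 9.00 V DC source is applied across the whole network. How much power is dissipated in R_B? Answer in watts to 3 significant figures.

0.00222 W

First combine the parallel branches into one equivalent R_p, then R_A + R_p is a series pair.
R_p = (18.0×366)/(18.0+366) = 17.16 Ω
R_total = 756 + 17.16 = 773.2 Ω
I = V / R_total = 9.00 / 773.2 = 0.01164 A
Voltage across the parallel pair: V_p = I × R_p = 0.01164 × 17.16 = 0.1997 V
R_B is across V_p, so use P = V²/R for that branch.
P_R_B = (0.1997)² / 18.0 = 0.002216 W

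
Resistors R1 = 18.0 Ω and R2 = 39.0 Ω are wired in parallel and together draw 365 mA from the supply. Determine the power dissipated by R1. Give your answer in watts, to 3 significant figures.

1.12 W

The branches share the same voltage, but only the total current is given — find V from the equivalent resistance first.
1/R_eq = 1/18.0 + 1/39.0 ⇒ R_eq = 12.32 Ω
V = I_total × R_eq = 0.3650 × 12.32 = 4.495 V
P_R1 = V² / R1 = (4.495)² / 18.0 = 1.123 W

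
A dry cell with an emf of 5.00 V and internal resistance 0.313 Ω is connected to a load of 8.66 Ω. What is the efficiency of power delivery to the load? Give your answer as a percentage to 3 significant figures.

96.5 %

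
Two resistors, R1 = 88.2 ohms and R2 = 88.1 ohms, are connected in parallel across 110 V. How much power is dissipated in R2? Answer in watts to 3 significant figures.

137 W

Each parallel branch sees the full supply voltage, so P = V²/R applies directly to the target branch.
P_R2 = V² / R2 = (110)² / 88.1 Ω = 137.3 W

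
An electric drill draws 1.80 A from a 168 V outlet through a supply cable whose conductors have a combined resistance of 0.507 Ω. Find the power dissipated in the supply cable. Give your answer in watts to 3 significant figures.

1.64 W

The supply cable is a series resistance carrying the load current; its dissipation is I²R_line.
The supply cable carries the full 1.80 A.
P_line = I² R_line = (1.800)² × 0.507 = 1.643 W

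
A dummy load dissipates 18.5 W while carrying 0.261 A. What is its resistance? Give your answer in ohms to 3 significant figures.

The two known quantities fix the third via R = P / I².
R = 18.5 / (0.2610)² = 271.6 Ω

272 Ω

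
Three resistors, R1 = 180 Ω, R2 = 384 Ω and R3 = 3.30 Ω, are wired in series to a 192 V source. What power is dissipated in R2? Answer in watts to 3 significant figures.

Series elements share the same current, so find I first, then use P = I²R.
R_total = 180 + 384 + 3.30 = 567.3 Ω
I = V / R_total = 192 / 567.3 = 0.3384 A
P_R2 = I² × R2 = (0.3384)² × 384 = 43.99 W

44.0 W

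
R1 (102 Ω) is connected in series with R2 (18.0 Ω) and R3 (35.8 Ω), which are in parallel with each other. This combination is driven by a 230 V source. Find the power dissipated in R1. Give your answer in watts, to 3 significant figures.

415 W

Collapse R2‖R3 to a single equivalent, reducing the network to two series elements.
R_p = (18.0×35.8)/(18.0+35.8) = 11.98 Ω
R_total = 102 + 11.98 = 114.0 Ω
I = V / R_total = 230 / 114.0 = 2.018 A
All the current flows through R1; use P = I²R.
P_R1 = (2.018)² × 102 = 415.4 W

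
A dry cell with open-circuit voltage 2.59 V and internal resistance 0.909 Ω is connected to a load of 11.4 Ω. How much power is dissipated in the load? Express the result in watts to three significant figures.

Load and internal resistance form a series loop — compute the loop current, then the load power via I²R.
I = ε / (r + R) = 2.59 / (0.909 + 11.4) = 0.2104 A
P_load = I² R = (0.2104)² × 11.4 = 0.5047 W

0.505 W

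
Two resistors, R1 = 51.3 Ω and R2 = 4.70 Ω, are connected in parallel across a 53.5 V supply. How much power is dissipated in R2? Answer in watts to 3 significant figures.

609 W

R2 sits directly across the source, so P = V²/R with V = 53.5 V.
P_R2 = V² / R2 = (53.5)² / 4.70 Ω = 609.0 W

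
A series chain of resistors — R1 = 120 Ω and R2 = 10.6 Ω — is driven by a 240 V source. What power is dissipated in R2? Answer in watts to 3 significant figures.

35.8 W

Series elements share the same current, so find I first, then use P = I²R.
R_total = 120 + 10.6 = 130.6 Ω
I = V / R_total = 240 / 130.6 = 1.838 A
P_R2 = I² × R2 = (1.838)² × 10.6 = 35.80 W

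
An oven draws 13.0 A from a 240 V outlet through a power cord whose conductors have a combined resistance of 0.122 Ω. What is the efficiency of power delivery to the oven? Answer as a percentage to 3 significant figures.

99.3 %

The power cord carries the full 13.0 A.
P_line = I² R_line = (13.00)² × 0.122 = 20.62 W
P_source = V I = 240 × 13.00 = 3120 W; P_load = 3099 W
η = P_load / P_source = 3099 / 3120 = 0.9934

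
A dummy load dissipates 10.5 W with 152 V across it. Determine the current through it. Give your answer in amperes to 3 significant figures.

Inverting the appropriate power form: I = P / V.
I = 10.5 / 152 = 0.06908 A

0.0691 A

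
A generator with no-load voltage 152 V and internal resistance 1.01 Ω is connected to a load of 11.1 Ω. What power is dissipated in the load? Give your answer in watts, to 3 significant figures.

With r and R in series, I = ε/(r+R); the load dissipates I²R.
I = ε / (r + R) = 152 / (1.01 + 11.1) = 12.55 A
P_load = I² R = (12.55)² × 11.1 = 1749 W

1750 W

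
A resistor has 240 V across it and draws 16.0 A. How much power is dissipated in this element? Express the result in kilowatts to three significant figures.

Both the voltage across and the current through the element are known, so P = V I applies directly.
P = 240 V × 16.00 A = 3840 W

3.84 kW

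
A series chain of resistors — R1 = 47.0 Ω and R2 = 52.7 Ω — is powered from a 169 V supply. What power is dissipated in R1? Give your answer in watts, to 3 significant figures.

135 W

In a series string the same current flows through every resistor — find that current, then P = I²R for the one we want.
R_total = 47.0 + 52.7 = 99.70 Ω
I = V / R_total = 169 / 99.70 = 1.695 A
P_R1 = I² × R1 = (1.695)² × 47.0 = 135.0 W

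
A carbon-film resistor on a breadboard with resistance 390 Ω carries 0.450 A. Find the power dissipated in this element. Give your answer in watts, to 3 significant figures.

Current and resistance are given, so P = I²R is the direct form.
P = (0.4500 A)² × 390 Ω = 78.98 W

79.0 W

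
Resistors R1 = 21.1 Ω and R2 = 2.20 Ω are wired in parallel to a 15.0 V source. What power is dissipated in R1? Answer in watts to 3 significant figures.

R1 sits directly across the source, so P = V²/R with V = 15.0 V.
P_R1 = V² / R1 = (15.0)² / 21.1 Ω = 10.66 W

10.7 W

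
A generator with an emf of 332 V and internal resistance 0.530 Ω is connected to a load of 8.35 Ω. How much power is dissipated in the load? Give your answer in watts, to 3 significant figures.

Load and internal resistance form a series loop — compute the loop current, then the load power via I²R.
I = ε / (r + R) = 332 / (0.530 + 8.35) = 37.39 A
P_load = I² R = (37.39)² × 8.35 = 11670 W

11700 W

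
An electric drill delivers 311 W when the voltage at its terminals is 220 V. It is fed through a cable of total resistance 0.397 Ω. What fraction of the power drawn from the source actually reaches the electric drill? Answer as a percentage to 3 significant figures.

I = P / V = 311 / 220 = 1.414 A through the cable.
P_line = I² R_line = (1.414)² × 0.397 = 0.7934 W
P_source = P_load + P_line = 311.0 + 0.7934 = 311.8 W
η = P_load / P_source = 311.0 / 311.8 = 0.9975

99.7 %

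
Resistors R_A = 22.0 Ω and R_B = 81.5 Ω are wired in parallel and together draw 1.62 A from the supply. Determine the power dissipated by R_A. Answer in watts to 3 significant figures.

Only the total current is stated, so first find the parallel equivalent to get the voltage across the combination.
1/R_eq = 1/22.0 + 1/81.5 ⇒ R_eq = 17.32 Ω
V = I_total × R_eq = 1.620 × 17.32 = 28.06 V
P_R_A = V² / R_A = (28.06)² / 22.0 = 35.80 W

35.8 W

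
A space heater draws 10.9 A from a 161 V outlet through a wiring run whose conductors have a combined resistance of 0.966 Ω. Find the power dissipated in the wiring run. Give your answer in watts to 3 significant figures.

Line loss is just I²R for the cable — we know both I and R_line directly.
The wiring run carries the full 10.9 A.
P_line = I² R_line = (10.90)² × 0.966 = 114.8 W

115 W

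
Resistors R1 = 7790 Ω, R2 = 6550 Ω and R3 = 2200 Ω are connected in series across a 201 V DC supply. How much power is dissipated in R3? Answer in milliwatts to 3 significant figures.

325 mW

Since the resistors are in series they all carry the loop current I = V/R_total; the power in any one is I²R.
R_total = 7790 + 6550 + 2200 = 16540 Ω
I = V / R_total = 201 / 16540 = 0.01215 A
P_R3 = I² × R3 = (0.01215)² × 2200 = 0.3249 W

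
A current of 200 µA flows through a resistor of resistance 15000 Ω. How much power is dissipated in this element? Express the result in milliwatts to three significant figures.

Knowing I and R, the power is just I²R — no need to find V first.
P = (0.0002000 A)² × 15000 Ω = 0.0006000 W

0.600 mW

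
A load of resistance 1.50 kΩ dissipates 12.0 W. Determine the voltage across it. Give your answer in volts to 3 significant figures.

Inverting the appropriate power form: V = √(P R).
V = √(12.0 × 1500) = 134.2 V

134 V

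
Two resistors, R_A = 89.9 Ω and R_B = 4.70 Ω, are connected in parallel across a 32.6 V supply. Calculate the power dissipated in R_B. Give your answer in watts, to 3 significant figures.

R_B sits directly across the source, so P = V²/R with V = 32.6 V.
P_R_B = V² / R_B = (32.6)² / 4.70 Ω = 226.1 W

226 W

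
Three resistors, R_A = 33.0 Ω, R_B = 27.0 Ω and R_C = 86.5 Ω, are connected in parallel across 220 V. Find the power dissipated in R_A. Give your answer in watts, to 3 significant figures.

Parallel branches share the same voltage; P = V²/R gives the branch power in one step.
P_R_A = V² / R_A = (220)² / 33.0 Ω = 1467 W

1470 W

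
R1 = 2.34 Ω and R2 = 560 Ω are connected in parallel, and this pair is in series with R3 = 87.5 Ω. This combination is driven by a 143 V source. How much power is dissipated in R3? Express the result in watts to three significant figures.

Collapse the R1‖R2 pair into one equivalent R_p; then R_p and R3 form a series string.
R_p = (2.34×560)/(2.34+560) = 2.330 Ω
R_total = R_p + 87.5 = 2.330 + 87.5 = 89.83 Ω
I = V / R_total = 143 / 89.83 = 1.592 A
All the supply current flows through R3; use P = I²R3.
P_R3 = (1.592)² × 87.5 = 221.7 W

222 W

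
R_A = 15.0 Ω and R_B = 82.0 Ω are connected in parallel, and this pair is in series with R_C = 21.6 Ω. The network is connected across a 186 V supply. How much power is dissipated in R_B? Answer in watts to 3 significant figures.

57.7 W

Collapse the R_A‖R_B pair into one equivalent R_p; then R_p and R_C form a series string.
R_p = (15.0×82.0)/(15.0+82.0) = 12.68 Ω
R_total = R_p + 21.6 = 12.68 + 21.6 = 34.28 Ω
I = V / R_total = 186 / 34.28 = 5.426 A
Voltage across the parallel pair: V_p = I × R_p = 5.426 × 12.68 = 68.80 V
R_B sits across V_p; its power is V_p²/R.
P_R_B = (68.80)² / 82.0 = 57.73 W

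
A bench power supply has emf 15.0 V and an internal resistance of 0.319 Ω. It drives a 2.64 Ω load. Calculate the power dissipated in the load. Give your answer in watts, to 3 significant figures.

The internal resistance and the load are in series, so the same I flows through both; get I from ε/(r+R), then I²R for the load.
I = ε / (r + R) = 15.0 / (0.319 + 2.64) = 5.069 A
P_load = I² R = (5.069)² × 2.64 = 67.84 W

67.8 W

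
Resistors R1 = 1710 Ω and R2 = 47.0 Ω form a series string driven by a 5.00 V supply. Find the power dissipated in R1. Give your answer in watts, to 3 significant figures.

In a series string the same current flows through every resistor — find that current, then P = I²R for the one we want.
R_total = 1710 + 47.0 = 1757 Ω
I = V / R_total = 5.00 / 1757 = 0.002846 A
P_R1 = I² × R1 = (0.002846)² × 1710 = 0.01385 W

0.0138 W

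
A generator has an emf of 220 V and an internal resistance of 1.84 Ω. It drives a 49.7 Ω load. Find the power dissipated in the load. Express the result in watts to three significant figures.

The internal resistance and the load are in series, so the same I flows through both; get I from ε/(r+R), then I²R for the load.
I = ε / (r + R) = 220 / (1.84 + 49.7) = 4.269 A
P_load = I² R = (4.269)² × 49.7 = 905.6 W

906 W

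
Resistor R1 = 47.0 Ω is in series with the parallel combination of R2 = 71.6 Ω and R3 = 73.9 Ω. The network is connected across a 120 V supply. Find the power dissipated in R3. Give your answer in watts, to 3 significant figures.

Replace R2 and R3 with their parallel equivalent so the circuit becomes R1 in series with R_p.
R_p = (71.6×73.9)/(71.6+73.9) = 36.37 Ω
R_total = 47.0 + 36.37 = 83.37 Ω
I = V / R_total = 120 / 83.37 = 1.439 A
Voltage across the parallel pair: V_p = I × R_p = 1.439 × 36.37 = 52.35 V
R3 is across V_p, so use P = V²/R for that branch.
P_R3 = (52.35)² / 73.9 = 37.08 W

37.1 W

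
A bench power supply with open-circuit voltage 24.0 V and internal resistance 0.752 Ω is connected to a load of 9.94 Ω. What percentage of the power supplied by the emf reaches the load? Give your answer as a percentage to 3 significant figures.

93.0 %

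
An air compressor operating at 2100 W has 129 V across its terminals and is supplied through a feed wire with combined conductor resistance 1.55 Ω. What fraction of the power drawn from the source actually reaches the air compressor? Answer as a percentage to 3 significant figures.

I = P / V = 2100 / 129 = 16.28 A through the feed wire.
P_line = I² R_line = (16.28)² × 1.55 = 410.8 W
P_source = P_load + P_line = 2100 + 410.8 = 2511 W
η = P_load / P_source = 2100 / 2511 = 0.8364

83.6 %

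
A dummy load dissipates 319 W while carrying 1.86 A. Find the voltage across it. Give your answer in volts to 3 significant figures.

172 V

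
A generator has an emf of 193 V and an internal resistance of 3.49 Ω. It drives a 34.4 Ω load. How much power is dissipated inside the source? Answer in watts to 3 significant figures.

90.6 W

Internal loss is I²r, with I set by the total series resistance r+R.
I = ε / (r + R) = 193 / (3.49 + 34.4) = 5.094 A
P_int = I² r = (5.094)² × 3.49 = 90.55 W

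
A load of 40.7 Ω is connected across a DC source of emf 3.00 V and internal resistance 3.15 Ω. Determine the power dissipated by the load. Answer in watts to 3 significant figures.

With r and R in series, I = ε/(r+R); the load dissipates I²R.
I = ε / (r + R) = 3.00 / (3.15 + 40.7) = 0.06842 A
P_load = I² R = (0.06842)² × 40.7 = 0.1905 W

0.191 W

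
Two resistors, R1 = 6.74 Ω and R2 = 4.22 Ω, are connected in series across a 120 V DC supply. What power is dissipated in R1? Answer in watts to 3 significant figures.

Since the resistors are in series they all carry the loop current I = V/R_total; the power in any one is I²R.
R_total = 6.74 + 4.22 = 10.96 Ω
I = V / R_total = 120 / 10.96 = 10.95 A
P_R1 = I² × R1 = (10.95)² × 6.74 = 808.0 W

808 W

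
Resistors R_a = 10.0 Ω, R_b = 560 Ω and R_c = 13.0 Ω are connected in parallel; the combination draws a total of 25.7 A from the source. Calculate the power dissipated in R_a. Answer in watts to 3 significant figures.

Parallel branches share V, not I — compute V via R_eq, then use V²/R for the target branch.
1/R_eq = 1/10.0 + 1/560 + 1/13.0 ⇒ R_eq = 5.596 Ω
V = I_total × R_eq = 25.70 × 5.596 = 143.8 V
P_R_a = V² / R_a = (143.8)² / 10.0 = 2068 W

2070 W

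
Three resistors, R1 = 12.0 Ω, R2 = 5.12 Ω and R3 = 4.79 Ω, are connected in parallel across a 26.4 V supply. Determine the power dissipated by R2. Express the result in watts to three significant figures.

136 W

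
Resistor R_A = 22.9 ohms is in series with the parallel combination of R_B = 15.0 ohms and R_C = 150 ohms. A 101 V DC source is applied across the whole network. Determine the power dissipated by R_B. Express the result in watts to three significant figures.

Reduce the parallel pair to R_p first; the network is then a simple series string.
R_p = (15.0×150)/(15.0+150) = 13.64 Ω
R_total = 22.9 + 13.64 = 36.54 Ω
I = V / R_total = 101 / 36.54 = 2.764 A
Voltage across the parallel pair: V_p = I × R_p = 2.764 × 13.64 = 37.70 V
With V_p across R_B, its power is V_p²/R_B.
P_R_B = (37.70)² / 15.0 = 94.73 W

94.7 W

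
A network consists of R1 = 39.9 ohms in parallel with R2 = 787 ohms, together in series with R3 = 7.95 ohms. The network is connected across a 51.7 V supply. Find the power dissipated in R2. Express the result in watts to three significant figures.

Reduce the parallel combination to a single R_p; the circuit then becomes R_p in series with the remaining resistor.
R_p = (39.9×787)/(39.9+787) = 37.97 Ω
R_total = R_p + 7.95 = 37.97 + 7.95 = 45.92 Ω
I = V / R_total = 51.7 / 45.92 = 1.126 A
Voltage across the parallel pair: V_p = I × R_p = 1.126 × 37.97 = 42.75 V
Use P = V²/R for R2 with V = V_p.
P_R2 = (42.75)² / 787 = 2.322 W

2.32 W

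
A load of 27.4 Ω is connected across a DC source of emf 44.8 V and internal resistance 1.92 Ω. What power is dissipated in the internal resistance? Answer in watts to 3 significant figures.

The internal resistance carries the same current as the load; P_int = I²r.
I = ε / (r + R) = 44.8 / (1.92 + 27.4) = 1.528 A
P_int = I² r = (1.528)² × 1.92 = 4.483 W

4.48 W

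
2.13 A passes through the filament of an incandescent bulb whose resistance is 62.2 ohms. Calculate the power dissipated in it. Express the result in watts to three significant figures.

Knowing I and R, the power is just I²R — no need to find V first.
P = (2.130 A)² × 62.2 Ω = 282.2 W

282 W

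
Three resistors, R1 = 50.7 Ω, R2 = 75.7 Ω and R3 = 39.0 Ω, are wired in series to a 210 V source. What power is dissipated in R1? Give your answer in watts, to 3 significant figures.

81.7 W

The current is common to all series resistors; compute it, then apply P = I²R for the target.
R_total = 50.7 + 75.7 + 39.0 = 165.4 Ω
I = V / R_total = 210 / 165.4 = 1.270 A
P_R1 = I² × R1 = (1.270)² × 50.7 = 81.73 W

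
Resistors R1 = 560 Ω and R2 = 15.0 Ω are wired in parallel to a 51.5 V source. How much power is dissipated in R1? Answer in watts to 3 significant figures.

4.74 W

Parallel branches share the same voltage; P = V²/R gives the branch power in one step.
P_R1 = V² / R1 = (51.5)² / 560 Ω = 4.736 W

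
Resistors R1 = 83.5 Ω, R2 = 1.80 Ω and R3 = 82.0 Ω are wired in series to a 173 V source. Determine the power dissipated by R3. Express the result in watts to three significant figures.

87.7 W

In a series string the same current flows through every resistor — find that current, then P = I²R for the one we want.
R_total = 83.5 + 1.80 + 82.0 = 167.3 Ω
I = V / R_total = 173 / 167.3 = 1.034 A
P_R3 = I² × R3 = (1.034)² × 82.0 = 87.68 W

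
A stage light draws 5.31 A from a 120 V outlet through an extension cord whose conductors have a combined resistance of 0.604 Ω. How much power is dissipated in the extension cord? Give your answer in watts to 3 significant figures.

The extension cord and load are in series, so the same current flows in both; the loss is I²R_line.
The extension cord carries the full 5.31 A.
P_line = I² R_line = (5.310)² × 0.604 = 17.03 W

17.0 W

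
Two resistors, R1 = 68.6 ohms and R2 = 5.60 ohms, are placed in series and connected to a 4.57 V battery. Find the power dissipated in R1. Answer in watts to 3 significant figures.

0.260 W

The current is common to all series resistors; compute it, then apply P = I²R for the target.
R_total = 68.6 + 5.60 = 74.20 Ω
I = V / R_total = 4.57 / 74.20 = 0.06159 A
P_R1 = I² × R1 = (0.06159)² × 68.6 = 0.2602 W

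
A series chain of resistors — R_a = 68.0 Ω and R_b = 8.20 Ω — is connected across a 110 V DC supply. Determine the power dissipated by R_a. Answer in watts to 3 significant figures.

Every series element carries the same I. Get I from the total resistance, then P = I² × R_a.
R_total = 68.0 + 8.20 = 76.20 Ω
I = V / R_total = 110 / 76.20 = 1.444 A
P_R_a = I² × R_a = (1.444)² × 68.0 = 141.7 W

142 W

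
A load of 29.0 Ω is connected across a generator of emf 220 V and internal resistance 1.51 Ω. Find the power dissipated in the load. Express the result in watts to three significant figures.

1510 W

With r and R in series, I = ε/(r+R); the load dissipates I²R.
I = ε / (r + R) = 220 / (1.51 + 29.0) = 7.211 A
P_load = I² R = (7.211)² × 29.0 = 1508 W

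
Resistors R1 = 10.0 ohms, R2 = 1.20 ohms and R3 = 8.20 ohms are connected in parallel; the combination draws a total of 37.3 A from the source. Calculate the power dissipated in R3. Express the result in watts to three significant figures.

152 W

We need the common branch voltage; get it from I_total × R_eq, then P = V²/R for the branch.
1/R_eq = 1/10.0 + 1/1.20 + 1/8.20 ⇒ R_eq = 0.9476 Ω
V = I_total × R_eq = 37.30 × 0.9476 = 35.35 V
P_R3 = V² / R3 = (35.35)² / 8.20 = 152.4 W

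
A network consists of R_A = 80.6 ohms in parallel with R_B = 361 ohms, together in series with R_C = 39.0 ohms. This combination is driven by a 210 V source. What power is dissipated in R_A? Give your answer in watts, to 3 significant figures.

Reduce the parallel combination to a single R_p; the circuit then becomes R_p in series with the remaining resistor.
R_p = (80.6×361)/(80.6+361) = 65.89 Ω
R_total = R_p + 39.0 = 65.89 + 39.0 = 104.9 Ω
I = V / R_total = 210 / 104.9 = 2.002 A
Voltage across the parallel pair: V_p = I × R_p = 2.002 × 65.89 = 131.9 V
R_A sits across V_p; its power is V_p²/R.
P_R_A = (131.9)² / 80.6 = 215.9 W

216 W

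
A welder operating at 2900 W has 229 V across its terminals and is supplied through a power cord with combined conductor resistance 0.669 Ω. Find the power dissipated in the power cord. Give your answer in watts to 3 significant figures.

107 W

Line loss is just I²R for the cable — we know both I and R_line directly.
I = P / V = 2900 / 229 = 12.66 A through the power cord.
P_line = I² R_line = (12.66)² × 0.669 = 107.3 W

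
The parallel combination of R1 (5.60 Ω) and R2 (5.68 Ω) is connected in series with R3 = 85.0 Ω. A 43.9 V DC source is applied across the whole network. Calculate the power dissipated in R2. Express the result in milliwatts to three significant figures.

350 mW

Collapse the R1‖R2 pair into one equivalent R_p; then R_p and R3 form a series string.
R_p = (5.60×5.68)/(5.60+5.68) = 2.820 Ω
R_total = R_p + 85.0 = 2.820 + 85.0 = 87.82 Ω
I = V / R_total = 43.9 / 87.82 = 0.4999 A
Voltage across the parallel pair: V_p = I × R_p = 0.4999 × 2.820 = 1.410 V
R2 sits across V_p; its power is V_p²/R.
P_R2 = (1.410)² / 5.68 = 0.3498 W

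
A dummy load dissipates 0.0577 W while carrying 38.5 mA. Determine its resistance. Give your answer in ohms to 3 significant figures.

Rearranging the power relation for the two known quantities gives R = P / I².
R = 0.0577 / (0.03850)² = 38.93 Ω

38.9 Ω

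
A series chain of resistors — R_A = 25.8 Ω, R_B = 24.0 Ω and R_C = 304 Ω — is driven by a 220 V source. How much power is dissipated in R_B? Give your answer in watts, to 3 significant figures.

In a series string the same current flows through every resistor — find that current, then P = I²R for the one we want.
R_total = 25.8 + 24.0 + 304 = 353.8 Ω
I = V / R_total = 220 / 353.8 = 0.6218 A
P_R_B = I² × R_B = (0.6218)² × 24.0 = 9.280 W

9.28 W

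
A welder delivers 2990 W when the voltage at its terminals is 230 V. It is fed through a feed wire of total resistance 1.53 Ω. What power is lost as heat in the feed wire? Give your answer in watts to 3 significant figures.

259 W

The feed wire and load are in series, so the same current flows in both; the loss is I²R_line.
I = P / V = 2990 / 230 = 13.00 A through the feed wire.
P_line = I² R_line = (13.00)² × 1.53 = 258.6 W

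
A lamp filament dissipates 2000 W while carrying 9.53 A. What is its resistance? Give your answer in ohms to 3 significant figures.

22.0 Ω

Inverting the appropriate power form: R = P / I².
R = 2000 / (9.530)² = 22.02 Ω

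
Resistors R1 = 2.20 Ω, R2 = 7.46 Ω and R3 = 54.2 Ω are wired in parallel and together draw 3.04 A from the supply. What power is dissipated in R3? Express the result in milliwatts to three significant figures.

463 mW

Only the total current is stated, so first find the parallel equivalent to get the voltage across the combination.
1/R_eq = 1/2.20 + 1/7.46 + 1/54.2 ⇒ R_eq = 1.647 Ω
V = I_total × R_eq = 3.040 × 1.647 = 5.008 V
P_R3 = V² / R3 = (5.008)² / 54.2 = 0.4627 W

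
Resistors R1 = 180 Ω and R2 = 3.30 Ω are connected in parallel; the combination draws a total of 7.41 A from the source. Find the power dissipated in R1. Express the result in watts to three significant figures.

We need the common branch voltage; get it from I_total × R_eq, then P = V²/R for the branch.
1/R_eq = 1/180 + 1/3.30 ⇒ R_eq = 3.241 Ω
V = I_total × R_eq = 7.410 × 3.241 = 24.01 V
P_R1 = V² / R1 = (24.01)² / 180 = 3.203 W

3.20 W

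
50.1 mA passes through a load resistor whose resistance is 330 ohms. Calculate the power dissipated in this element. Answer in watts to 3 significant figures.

0.828 W

With I and R stated, P = I²R applies in one step.
P = (0.05010 A)² × 330 Ω = 0.8283 W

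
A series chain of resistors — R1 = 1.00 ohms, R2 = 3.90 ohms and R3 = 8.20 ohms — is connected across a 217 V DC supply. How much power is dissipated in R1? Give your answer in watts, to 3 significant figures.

Since the resistors are in series they all carry the loop current I = V/R_total; the power in any one is I²R.
R_total = 1.00 + 3.90 + 8.20 = 13.10 Ω
I = V / R_total = 217 / 13.10 = 16.56 A
P_R1 = I² × R1 = (16.56)² × 1.00 = 274.4 W

274 W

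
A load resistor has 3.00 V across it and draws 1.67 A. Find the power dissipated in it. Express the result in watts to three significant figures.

V and I are known directly — P = V I, no intermediate step needed.
P = 3.00 V × 1.670 A = 5.010 W

5.01 W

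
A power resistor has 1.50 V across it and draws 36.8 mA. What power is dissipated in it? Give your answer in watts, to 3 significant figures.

0.0552 W

Since both terminal voltage and current are stated, P = V I gives the power in one step.
P = 1.50 V × 0.03680 A = 0.05520 W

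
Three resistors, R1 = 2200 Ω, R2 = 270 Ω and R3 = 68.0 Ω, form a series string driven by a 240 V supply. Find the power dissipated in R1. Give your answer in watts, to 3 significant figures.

19.7 W

In a series string the same current flows through every resistor — find that current, then P = I²R for the one we want.
R_total = 2200 + 270 + 68.0 = 2538 Ω
I = V / R_total = 240 / 2538 = 0.09456 A
P_R1 = I² × R1 = (0.09456)² × 2200 = 19.67 W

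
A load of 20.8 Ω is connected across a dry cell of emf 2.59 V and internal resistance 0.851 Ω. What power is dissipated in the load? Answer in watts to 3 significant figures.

0.298 W

With r and R in series, I = ε/(r+R); the load dissipates I²R.
I = ε / (r + R) = 2.59 / (0.851 + 20.8) = 0.1196 A
P_load = I² R = (0.1196)² × 20.8 = 0.2977 W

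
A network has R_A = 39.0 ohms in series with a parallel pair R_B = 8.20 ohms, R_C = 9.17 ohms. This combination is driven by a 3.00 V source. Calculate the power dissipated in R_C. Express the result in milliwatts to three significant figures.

9.80 mW

Replace R_B and R_C with their parallel equivalent so the circuit becomes R_A in series with R_p.
R_p = (8.20×9.17)/(8.20+9.17) = 4.329 Ω
R_total = 39.0 + 4.329 = 43.33 Ω
I = V / R_total = 3.00 / 43.33 = 0.06924 A
Voltage across the parallel pair: V_p = I × R_p = 0.06924 × 4.329 = 0.2997 V
R_C sees V_p directly, so P = V_p² / R_C.
P_R_C = (0.2997)² / 9.17 = 0.009797 W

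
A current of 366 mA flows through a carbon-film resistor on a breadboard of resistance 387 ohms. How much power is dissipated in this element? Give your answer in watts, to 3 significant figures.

51.8 W

Current and resistance are given, so P = I²R is the direct form.
P = (0.3660 A)² × 387 Ω = 51.84 W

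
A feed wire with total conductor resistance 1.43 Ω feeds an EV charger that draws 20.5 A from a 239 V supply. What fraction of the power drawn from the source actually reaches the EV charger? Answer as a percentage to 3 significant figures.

The feed wire carries the full 20.5 A.
P_line = I² R_line = (20.50)² × 1.43 = 601.0 W
P_source = V I = 239 × 20.50 = 4900 W; P_load = 4299 W
η = P_load / P_source = 4299 / 4900 = 0.8773

87.7 %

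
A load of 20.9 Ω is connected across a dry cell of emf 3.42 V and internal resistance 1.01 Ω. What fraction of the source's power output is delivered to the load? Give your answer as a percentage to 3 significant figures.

95.4 %

Efficiency is P_load / P_total. With a series r and R sharing the same I, P = I²R for each, so η = R/(R+r).
η = R / (R + r) = 20.9 / (20.9 + 1.01) = 0.9539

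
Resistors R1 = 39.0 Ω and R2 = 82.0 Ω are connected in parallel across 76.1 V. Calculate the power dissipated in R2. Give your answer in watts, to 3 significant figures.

Each parallel branch sees the full supply voltage, so P = V²/R applies directly to the target branch.
P_R2 = V² / R2 = (76.1)² / 82.0 Ω = 70.62 W

70.6 W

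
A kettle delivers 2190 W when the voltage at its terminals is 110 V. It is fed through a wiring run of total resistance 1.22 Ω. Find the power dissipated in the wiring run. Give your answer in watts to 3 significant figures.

The wiring run is a series resistance carrying the load current; its dissipation is I²R_line.
I = P / V = 2190 / 110 = 19.91 A through the wiring run.
P_line = I² R_line = (19.91)² × 1.22 = 483.6 W

484 W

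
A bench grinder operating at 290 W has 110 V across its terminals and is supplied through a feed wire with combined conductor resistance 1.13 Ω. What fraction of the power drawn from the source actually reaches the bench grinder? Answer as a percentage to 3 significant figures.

I = P / V = 290 / 110 = 2.636 A through the feed wire.
P_line = I² R_line = (2.636)² × 1.13 = 7.854 W
P_source = P_load + P_line = 290.0 + 7.854 = 297.9 W
η = P_load / P_source = 290.0 / 297.9 = 0.9736

97.4 %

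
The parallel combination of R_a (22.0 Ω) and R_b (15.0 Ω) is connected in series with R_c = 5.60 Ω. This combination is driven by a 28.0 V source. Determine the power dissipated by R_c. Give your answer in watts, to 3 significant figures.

Combine R_a and R_b into their parallel equivalent first, reducing the network to two series resistors.
R_p = (22.0×15.0)/(22.0+15.0) = 8.919 Ω
R_total = R_p + 5.60 = 8.919 + 5.60 = 14.52 Ω
I = V / R_total = 28.0 / 14.52 = 1.929 A
R_c carries the full series current, so P = I²R.
P_R_c = (1.929)² × 5.60 = 20.83 W

20.8 W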